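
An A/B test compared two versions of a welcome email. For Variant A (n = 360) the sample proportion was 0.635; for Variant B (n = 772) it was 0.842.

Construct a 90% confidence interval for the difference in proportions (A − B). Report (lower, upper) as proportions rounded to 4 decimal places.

The two standard errors are √(0.6350×0.3650/360) = 0.02537 and √(0.8420×0.1580/772) = 0.01313.
Because the samples are independent, SE_diff = √(0.02537² + 0.01313²) = 0.02857.
Using z* = 1.645 for 90%, ME = 1.645 × 0.02857 = 0.04700.
p̂₁ − p̂₂ = -0.2070; interval -0.2070 ± 0.04700 gives (-0.2540, -0.1600).

(-0.2540, -0.1600)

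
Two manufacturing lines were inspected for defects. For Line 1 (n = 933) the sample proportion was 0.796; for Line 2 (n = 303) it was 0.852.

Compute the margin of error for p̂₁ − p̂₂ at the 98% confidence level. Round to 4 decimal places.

0.0565

Each SE is √(p̂(1−p̂)/n): √(0.7960·0.2040/933) = 0.01319 and √(0.8520·0.1480/303) = 0.02040.
SE(p̂₁ − p̂₂) = √(SE₁² + SE₂²) = √(0.0001739761 + 0.00041616) = 0.02429, since the two samples are independent.
At 98% confidence z* = 2.326; margin = 2.326 × 0.02429 = 0.05650.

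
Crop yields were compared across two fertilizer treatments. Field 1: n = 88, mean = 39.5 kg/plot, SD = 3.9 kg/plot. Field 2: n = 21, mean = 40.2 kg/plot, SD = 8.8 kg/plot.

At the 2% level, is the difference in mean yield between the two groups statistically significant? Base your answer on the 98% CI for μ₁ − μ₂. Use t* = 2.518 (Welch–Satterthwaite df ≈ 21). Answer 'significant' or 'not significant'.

SE₁ = s₁/√n₁ = 3.9/√88 = 0.4157; SE₂ = 8.8/√21 = 1.9203.
Independent samples, unequal variances: SE_diff = √(SE₁² + SE₂²) = √(0.17280649 + 3.68755209) = 1.9648.
t* = 2.518, so margin of error = 2.518 × 1.9648 = 4.9474.
Difference in means = 39.5 − 40.2 = -0.7000.
-0.7000 ± 4.9474 → (-5.6474, 4.2474).
The interval (-5.6474, 4.2474) contains 0, so the difference is not significant.

not significant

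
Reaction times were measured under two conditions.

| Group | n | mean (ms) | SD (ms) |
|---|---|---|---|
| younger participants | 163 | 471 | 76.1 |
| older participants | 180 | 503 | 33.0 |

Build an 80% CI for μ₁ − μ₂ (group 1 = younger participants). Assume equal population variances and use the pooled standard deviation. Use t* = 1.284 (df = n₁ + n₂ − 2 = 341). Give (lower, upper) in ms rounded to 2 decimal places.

(-40.00, -24.00)

Pooled variance s_p² = [162·76.1² + 179·33.0²] / (163+180−2) = 3322.8945, so s_p = 57.6446.
SE_diff = s_p·√(1/n₁ + 1/n₂) = 57.6446·√(1/163 + 1/180) = 6.2327.
t* = 1.284; margin = 1.284 × 6.2327 = 8.0028.
Difference = 471 − 503 = -32.0000.
-32.0000 ± 8.0028 → (-40.00, -24.00).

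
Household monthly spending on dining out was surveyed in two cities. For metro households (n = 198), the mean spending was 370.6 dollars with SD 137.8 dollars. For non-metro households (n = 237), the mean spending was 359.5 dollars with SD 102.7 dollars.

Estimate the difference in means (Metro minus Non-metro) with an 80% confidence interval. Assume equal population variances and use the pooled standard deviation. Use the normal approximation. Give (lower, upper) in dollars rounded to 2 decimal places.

(-3.71, 25.91)

s_p = √[((n₁−1)s₁² + (n₂−1)s₂²)/(n₁+n₂−2)] = √[(197·137.8² + 236·102.7²)/433] = 119.9496.
SE = 119.9496·√(1/198 + 1/237) = 11.5488.
With z* = 1.282, margin = 1.282 × 11.5488 = 14.8056.
x̄₁ − x̄₂ = 370.6 − 359.5 = 11.1000; interval 11.1000 ± 14.8056 = (-3.71, 25.91).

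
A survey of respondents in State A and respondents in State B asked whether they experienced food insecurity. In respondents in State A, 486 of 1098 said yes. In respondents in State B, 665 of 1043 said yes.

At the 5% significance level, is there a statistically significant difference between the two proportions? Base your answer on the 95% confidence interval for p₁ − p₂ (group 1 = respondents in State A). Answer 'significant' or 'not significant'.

p̂₁ = 486/1098 = 0.4426 and p̂₂ = 665/1043 = 0.6376.
SE₁ = √(p̂₁(1−p̂₁)/n₁) = √(0.4426·0.5574/1098) = 0.01499; SE₂ = √(0.6376·0.3624/1043) = 0.01488.
Independent samples: SE of the difference = √(SE₁² + SE₂²) = √(0.0002247001 + 0.0002214144) = 0.02112.
z* for 95% confidence is 1.960, so the margin of error is 1.960 × 0.02112 = 0.04140.
Point estimate p̂₁ − p̂₂ = 0.4426 − 0.6376 = -0.1950.
-0.1950 ± 0.04140 → (-0.23640, -0.15360).
The interval (-0.23640, -0.15360) does not contain 0, so the difference is significant.

significant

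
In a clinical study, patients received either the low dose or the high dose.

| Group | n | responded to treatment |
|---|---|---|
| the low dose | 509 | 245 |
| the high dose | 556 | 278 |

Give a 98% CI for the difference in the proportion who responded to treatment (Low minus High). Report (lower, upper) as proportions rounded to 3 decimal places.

(-0.090, 0.053)

p̂₁ = 245/509 = 0.4813 and p̂₂ = 278/556 = 0.5000.
SE₁ = √(p̂₁(1−p̂₁)/n₁) = √(0.4813·0.5187/509) = 0.02215; SE₂ = √(0.5000·0.5000/556) = 0.02120.
Independent samples: SE of the difference = √(SE₁² + SE₂²) = √(0.0004906225 + 0.00044944) = 0.03066.
z* for 98% confidence is 2.326, so the margin of error is 2.326 × 0.03066 = 0.07132.
Point estimate p̂₁ − p̂₂ = 0.4813 − 0.5000 = -0.0187.
-0.0187 ± 0.07132 → (-0.090, 0.053).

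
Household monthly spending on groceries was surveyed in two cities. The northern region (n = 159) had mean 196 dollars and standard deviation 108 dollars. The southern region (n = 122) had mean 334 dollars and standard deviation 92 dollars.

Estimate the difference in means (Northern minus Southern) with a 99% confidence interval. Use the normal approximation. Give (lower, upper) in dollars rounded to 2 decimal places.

(-168.78, -107.22)

SE₁ = s₁/√n₁ = 108/√159 = 8.5650; SE₂ = 92/√122 = 8.3293.
Independent samples, unequal variances: SE_diff = √(SE₁² + SE₂²) = √(73.359225 + 69.37723849) = 11.9472.
z* = 2.576, so margin of error = 2.576 × 11.9472 = 30.7760.
Difference in means = 196 − 334 = -138.0000.
-138.0000 ± 30.7760 → (-168.78, -107.22).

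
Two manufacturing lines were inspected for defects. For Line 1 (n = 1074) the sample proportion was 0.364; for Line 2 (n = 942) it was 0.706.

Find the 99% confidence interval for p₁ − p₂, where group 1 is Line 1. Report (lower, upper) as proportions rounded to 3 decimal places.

Each SE is √(p̂(1−p̂)/n): √(0.3640·0.6360/1074) = 0.01468 and √(0.7060·0.2940/942) = 0.01484.
SE(p̂₁ − p̂₂) = √(SE₁² + SE₂²) = √(0.0002155024 + 0.0002202256) = 0.02087, since the two samples are independent.
At 99% confidence z* = 2.576; margin = 2.576 × 0.02087 = 0.05376.
The difference is 0.3640 − 0.7060 = -0.3420, so the interval is -0.3420 ± 0.05376 = (-0.396, -0.288).

(-0.396, -0.288)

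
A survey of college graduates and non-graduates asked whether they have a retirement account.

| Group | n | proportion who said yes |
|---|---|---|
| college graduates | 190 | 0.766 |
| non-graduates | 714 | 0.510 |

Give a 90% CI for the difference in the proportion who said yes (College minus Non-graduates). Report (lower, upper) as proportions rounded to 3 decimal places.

SE₁ = √(p̂₁(1−p̂₁)/n₁) = √(0.7660·0.2340/190) = 0.03071; SE₂ = √(0.5100·0.4900/714) = 0.01871.
Independent samples: SE of the difference = √(SE₁² + SE₂²) = √(0.0009431041 + 0.0003500641) = 0.03596.
z* for 90% confidence is 1.645, so the margin of error is 1.645 × 0.03596 = 0.05915.
Point estimate p̂₁ − p̂₂ = 0.7660 − 0.5100 = 0.2560.
0.2560 ± 0.05915 → (0.197, 0.315).

(0.197, 0.315)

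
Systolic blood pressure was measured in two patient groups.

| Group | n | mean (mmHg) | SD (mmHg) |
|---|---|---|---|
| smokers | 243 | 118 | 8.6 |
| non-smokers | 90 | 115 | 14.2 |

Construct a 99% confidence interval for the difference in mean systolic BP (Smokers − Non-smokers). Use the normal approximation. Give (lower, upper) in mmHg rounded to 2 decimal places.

Per-group SEs: s₁/√n₁ = 8.6/√243 = 0.5517, s₂/√n₂ = 14.2/√90 = 1.4968.
Unpooled SE of the difference: √(0.30437289 + 2.24041024) = 1.5952.
Margin of error = z* · SE = 2.576 × 1.5952 = 4.1092.
x̄₁ − x̄₂ = 118 − 115 = 3.0000.
CI: 3.0000 ± 4.1092 = (-1.11, 7.11).

(-1.11, 7.11)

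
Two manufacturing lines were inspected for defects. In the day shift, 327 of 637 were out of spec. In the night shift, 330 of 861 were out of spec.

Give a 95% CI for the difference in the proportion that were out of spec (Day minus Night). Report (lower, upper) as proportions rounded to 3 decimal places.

First, p̂₁ = 327/637 = 0.5133; p̂₂ = 330/861 = 0.3833.
The two standard errors are √(0.5133×0.4867/637) = 0.01980 and √(0.3833×0.6167/861) = 0.01657.
Because the samples are independent, SE_diff = √(0.01980² + 0.01657²) = 0.02582.
Using z* = 1.960 for 95%, ME = 1.960 × 0.02582 = 0.05061.
p̂₁ − p̂₂ = 0.1300; interval 0.1300 ± 0.05061 gives (0.079, 0.181).

(0.079, 0.181)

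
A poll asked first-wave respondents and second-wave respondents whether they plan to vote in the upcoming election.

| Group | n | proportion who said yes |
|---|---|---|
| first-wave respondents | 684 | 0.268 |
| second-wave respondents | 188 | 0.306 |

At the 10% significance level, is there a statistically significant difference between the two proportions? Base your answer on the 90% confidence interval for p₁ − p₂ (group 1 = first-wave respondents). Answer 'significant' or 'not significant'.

The two standard errors are √(0.2680×0.7320/684) = 0.01694 and √(0.3060×0.6940/188) = 0.03361.
Because the samples are independent, SE_diff = √(0.01694² + 0.03361²) = 0.03764.
Using z* = 1.645 for 90%, ME = 1.645 × 0.03764 = 0.06192.
p̂₁ − p̂₂ = -0.0380; interval -0.0380 ± 0.06192 gives (-0.09992, 0.02392).
The interval (-0.09992, 0.02392) contains 0, so the difference is not significant.

not significant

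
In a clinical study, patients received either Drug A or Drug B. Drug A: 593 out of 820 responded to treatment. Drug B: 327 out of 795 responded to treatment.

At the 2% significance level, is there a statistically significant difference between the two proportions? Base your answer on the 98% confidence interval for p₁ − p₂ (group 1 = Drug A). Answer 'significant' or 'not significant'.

significant

First, p̂₁ = 593/820 = 0.7232; p̂₂ = 327/795 = 0.4113.
The two standard errors are √(0.7232×0.2768/820) = 0.01562 and √(0.4113×0.5887/795) = 0.01745.
Because the samples are independent, SE_diff = √(0.01562² + 0.01745²) = 0.02342.
Using z* = 2.326 for 98%, ME = 2.326 × 0.02342 = 0.05447.
p̂₁ − p̂₂ = 0.3119; interval 0.3119 ± 0.05447 gives (0.25743, 0.36637).
The interval (0.25743, 0.36637) does not contain 0, so the difference is significant.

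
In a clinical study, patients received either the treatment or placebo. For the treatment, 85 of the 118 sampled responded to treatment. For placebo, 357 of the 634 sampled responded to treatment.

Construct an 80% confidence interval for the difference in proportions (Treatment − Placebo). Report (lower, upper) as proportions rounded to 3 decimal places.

(0.099, 0.216)

First, p̂₁ = 85/118 = 0.7203; p̂₂ = 357/634 = 0.5631.
The two standard errors are √(0.7203×0.2797/118) = 0.04132 and √(0.5631×0.4369/634) = 0.01970.
Because the samples are independent, SE_diff = √(0.04132² + 0.01970²) = 0.04578.
Using z* = 1.282 for 80%, ME = 1.282 × 0.04578 = 0.05869.
p̂₁ − p̂₂ = 0.1572; interval 0.1572 ± 0.05869 gives (0.099, 0.216).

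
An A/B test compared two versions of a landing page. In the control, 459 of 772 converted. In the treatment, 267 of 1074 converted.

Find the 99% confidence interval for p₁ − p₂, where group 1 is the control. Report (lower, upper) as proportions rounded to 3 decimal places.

(0.289, 0.403)

p̂₁ = 459/772 = 0.5946 and p̂₂ = 267/1074 = 0.2486.
SE₁ = √(p̂₁(1−p̂₁)/n₁) = √(0.5946·0.4054/772) = 0.01767; SE₂ = √(0.2486·0.7514/1074) = 0.01319.
Independent samples: SE of the difference = √(SE₁² + SE₂²) = √(0.0003122289 + 0.0001739761) = 0.02205.
z* for 99% confidence is 2.576, so the margin of error is 2.576 × 0.02205 = 0.05680.
Point estimate p̂₁ − p̂₂ = 0.5946 − 0.2486 = 0.3460.
0.3460 ± 0.05680 → (0.289, 0.403).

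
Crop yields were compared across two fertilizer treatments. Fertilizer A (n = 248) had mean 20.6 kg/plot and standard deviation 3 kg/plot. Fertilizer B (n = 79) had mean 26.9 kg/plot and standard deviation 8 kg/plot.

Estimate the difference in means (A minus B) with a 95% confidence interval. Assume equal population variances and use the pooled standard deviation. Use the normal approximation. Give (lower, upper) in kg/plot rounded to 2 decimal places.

s_p = √[((n₁−1)s₁² + (n₂−1)s₂²)/(n₁+n₂−2)] = √[(247·3² + 78·8²)/325] = 4.7117.
SE = 4.7117·√(1/248 + 1/79) = 0.6087.
With z* = 1.960, margin = 1.960 × 0.6087 = 1.1931.
x̄₁ − x̄₂ = 20.6 − 26.9 = -6.3000; interval -6.3000 ± 1.1931 = (-7.49, -5.11).

(-7.49, -5.11)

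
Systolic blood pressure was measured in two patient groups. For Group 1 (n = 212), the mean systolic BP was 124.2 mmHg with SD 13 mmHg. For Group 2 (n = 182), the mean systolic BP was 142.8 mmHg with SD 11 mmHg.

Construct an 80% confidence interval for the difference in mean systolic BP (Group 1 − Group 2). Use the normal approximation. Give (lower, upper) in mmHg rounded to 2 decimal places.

(-20.15, -17.05)

Per-group SEs: s₁/√n₁ = 13/√212 = 0.8928, s₂/√n₂ = 11/√182 = 0.8154.
Unpooled SE of the difference: √(0.79709184 + 0.66487716) = 1.2091.
Margin of error = z* · SE = 1.282 × 1.2091 = 1.5501.
x̄₁ − x̄₂ = 124.2 − 142.8 = -18.6000.
CI: -18.6000 ± 1.5501 = (-20.15, -17.05).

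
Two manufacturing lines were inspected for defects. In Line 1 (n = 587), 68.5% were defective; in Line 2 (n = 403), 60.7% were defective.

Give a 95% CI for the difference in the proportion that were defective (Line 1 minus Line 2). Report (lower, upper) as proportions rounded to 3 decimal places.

The two standard errors are √(0.6850×0.3150/587) = 0.01917 and √(0.6070×0.3930/403) = 0.02433.
Because the samples are independent, SE_diff = √(0.01917² + 0.02433²) = 0.03097.
Using z* = 1.960 for 95%, ME = 1.960 × 0.03097 = 0.06070.
p̂₁ − p̂₂ = 0.0780; interval 0.0780 ± 0.06070 gives (0.017, 0.139).

(0.017, 0.139)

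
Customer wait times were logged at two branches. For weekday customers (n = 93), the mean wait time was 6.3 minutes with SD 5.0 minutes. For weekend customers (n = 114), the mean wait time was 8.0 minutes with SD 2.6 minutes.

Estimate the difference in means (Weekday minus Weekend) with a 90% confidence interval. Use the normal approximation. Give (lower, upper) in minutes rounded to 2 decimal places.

SE₁ = s₁/√n₁ = 5.0/√93 = 0.5185; SE₂ = 2.6/√114 = 0.2435.
Independent samples, unequal variances: SE_diff = √(SE₁² + SE₂²) = √(0.26884225 + 0.05929225) = 0.5728.
z* = 1.645, so margin of error = 1.645 × 0.5728 = 0.9423.
Difference in means = 6.3 − 8.0 = -1.7000.
-1.7000 ± 0.9423 → (-2.64, -0.76).

(-2.64, -0.76)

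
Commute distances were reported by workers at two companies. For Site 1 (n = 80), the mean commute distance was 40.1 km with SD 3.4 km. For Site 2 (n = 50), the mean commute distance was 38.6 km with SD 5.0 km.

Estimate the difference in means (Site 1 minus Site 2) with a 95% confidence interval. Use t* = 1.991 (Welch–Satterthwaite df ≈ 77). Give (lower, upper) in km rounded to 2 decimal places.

Per-group SEs: s₁/√n₁ = 3.4/√80 = 0.3801, s₂/√n₂ = 5.0/√50 = 0.7071.
Unpooled SE of the difference: √(0.14447601 + 0.49999041) = 0.8028.
Margin of error = t* · SE = 1.991 × 0.8028 = 1.5984.
x̄₁ − x̄₂ = 40.1 − 38.6 = 1.5000.
CI: 1.5000 ± 1.5984 = (-0.10, 3.10).

(-0.10, 3.10)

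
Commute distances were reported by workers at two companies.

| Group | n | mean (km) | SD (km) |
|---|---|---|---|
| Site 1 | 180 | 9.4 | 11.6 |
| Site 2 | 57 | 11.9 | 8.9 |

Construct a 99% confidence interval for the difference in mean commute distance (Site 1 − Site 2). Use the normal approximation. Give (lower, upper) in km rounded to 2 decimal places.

Per-group SEs: s₁/√n₁ = 11.6/√180 = 0.8646, s₂/√n₂ = 8.9/√57 = 1.1788.
Unpooled SE of the difference: √(0.74753316 + 1.38956944) = 1.4619.
Margin of error = z* · SE = 2.576 × 1.4619 = 3.7659.
x̄₁ − x̄₂ = 9.4 − 11.9 = -2.5000.
CI: -2.5000 ± 3.7659 = (-6.27, 1.27).

(-6.27, 1.27)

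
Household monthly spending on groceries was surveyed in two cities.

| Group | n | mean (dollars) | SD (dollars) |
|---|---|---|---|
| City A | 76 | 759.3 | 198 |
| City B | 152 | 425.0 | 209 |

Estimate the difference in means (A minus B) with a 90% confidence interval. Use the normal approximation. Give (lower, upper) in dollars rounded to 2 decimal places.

(287.68, 380.92)

SE₁ = s₁/√n₁ = 198/√76 = 22.7122; SE₂ = 209/√152 = 16.9521.
Independent samples, unequal variances: SE_diff = √(SE₁² + SE₂²) = √(515.84402884 + 287.37369441) = 28.3411.
z* = 1.645, so margin of error = 1.645 × 28.3411 = 46.6211.
Difference in means = 759.3 − 425.0 = 334.3000.
334.3000 ± 46.6211 → (287.68, 380.92).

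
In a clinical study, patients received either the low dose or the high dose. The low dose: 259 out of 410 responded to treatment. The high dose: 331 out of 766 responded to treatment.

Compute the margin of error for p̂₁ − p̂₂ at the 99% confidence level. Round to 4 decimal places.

Sample proportions: 259/410 = 0.6317, 331/766 = 0.4321.
Each SE is √(p̂(1−p̂)/n): √(0.6317·0.3683/410) = 0.02382 and √(0.4321·0.5679/766) = 0.01790.
SE(p̂₁ − p̂₂) = √(SE₁² + SE₂²) = √(0.0005673924 + 0.00032041) = 0.02980, since the two samples are independent.
At 99% confidence z* = 2.576; margin = 2.576 × 0.02980 = 0.07676.

0.0768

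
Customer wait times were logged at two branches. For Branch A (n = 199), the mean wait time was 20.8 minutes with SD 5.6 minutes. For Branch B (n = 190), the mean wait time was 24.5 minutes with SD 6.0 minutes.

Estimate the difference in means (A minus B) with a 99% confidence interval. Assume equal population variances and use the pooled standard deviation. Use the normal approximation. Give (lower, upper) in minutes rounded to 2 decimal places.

(-5.22, -2.18)

s_p = √[((n₁−1)s₁² + (n₂−1)s₂²)/(n₁+n₂−2)] = √[(198·5.6² + 189·6.0²)/387] = 5.7988.
SE = 5.7988·√(1/199 + 1/190) = 0.5882.
With z* = 2.576, margin = 2.576 × 0.5882 = 1.5152.
x̄₁ − x̄₂ = 20.8 − 24.5 = -3.7000; interval -3.7000 ± 1.5152 = (-5.22, -2.18).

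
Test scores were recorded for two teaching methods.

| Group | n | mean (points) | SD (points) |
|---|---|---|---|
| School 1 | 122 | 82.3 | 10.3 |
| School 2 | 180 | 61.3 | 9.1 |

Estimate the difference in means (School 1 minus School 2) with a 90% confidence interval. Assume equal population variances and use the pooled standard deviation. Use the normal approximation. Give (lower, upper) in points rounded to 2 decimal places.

s_p = √[((n₁−1)s₁² + (n₂−1)s₂²)/(n₁+n₂−2)] = √[(121·10.3² + 179·9.1²)/300] = 9.6021.
SE = 9.6021·√(1/122 + 1/180) = 1.1260.
With z* = 1.645, margin = 1.645 × 1.1260 = 1.8523.
x̄₁ − x̄₂ = 82.3 − 61.3 = 21.0000; interval 21.0000 ± 1.8523 = (19.15, 22.85).

(19.15, 22.85)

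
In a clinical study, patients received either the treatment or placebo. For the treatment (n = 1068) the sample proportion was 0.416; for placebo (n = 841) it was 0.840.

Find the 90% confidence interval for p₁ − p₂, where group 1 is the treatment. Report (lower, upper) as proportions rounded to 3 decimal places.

SE₁ = √(p̂₁(1−p̂₁)/n₁) = √(0.4160·0.5840/1068) = 0.01508; SE₂ = √(0.8400·0.1600/841) = 0.01264.
Independent samples: SE of the difference = √(SE₁² + SE₂²) = √(0.0002274064 + 0.0001597696) = 0.01968.
z* for 90% confidence is 1.645, so the margin of error is 1.645 × 0.01968 = 0.03237.
Point estimate p̂₁ − p̂₂ = 0.4160 − 0.8400 = -0.4240.
-0.4240 ± 0.03237 → (-0.456, -0.392).

(-0.456, -0.392)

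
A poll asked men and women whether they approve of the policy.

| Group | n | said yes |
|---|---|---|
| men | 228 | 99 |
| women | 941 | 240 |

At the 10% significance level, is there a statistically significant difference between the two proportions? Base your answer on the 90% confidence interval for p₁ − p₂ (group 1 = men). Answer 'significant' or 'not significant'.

p̂₁ = 99/228 = 0.4342 and p̂₂ = 240/941 = 0.2550.
SE₁ = √(p̂₁(1−p̂₁)/n₁) = √(0.4342·0.5658/228) = 0.03283; SE₂ = √(0.2550·0.7450/941) = 0.01421.
Independent samples: SE of the difference = √(SE₁² + SE₂²) = √(0.0010778089 + 0.0002019241) = 0.03577.
z* for 90% confidence is 1.645, so the margin of error is 1.645 × 0.03577 = 0.05884.
Point estimate p̂₁ − p̂₂ = 0.4342 − 0.2550 = 0.1792.
0.1792 ± 0.05884 → (0.12036, 0.23804).
The interval (0.12036, 0.23804) does not contain 0, so the difference is significant.

significant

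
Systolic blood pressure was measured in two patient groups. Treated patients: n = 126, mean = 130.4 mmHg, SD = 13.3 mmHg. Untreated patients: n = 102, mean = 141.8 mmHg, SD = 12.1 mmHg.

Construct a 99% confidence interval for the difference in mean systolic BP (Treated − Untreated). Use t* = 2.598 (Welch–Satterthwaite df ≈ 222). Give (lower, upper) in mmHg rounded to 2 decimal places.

(-15.78, -7.02)

Standard errors of each mean: 13.3/√126 = 1.1849 and 12.1/√102 = 1.1981.
SE(x̄₁ − x̄₂) = √(1.1849² + 1.1981²) = 1.6851 for independent samples with unequal variances.
With t* = 2.598, the margin is 2.598 × 1.6851 = 4.3779.
x̄₁ − x̄₂ = 130.4 − 141.8 = -11.4000; the interval is -11.4000 ± 4.3779 = (-15.78, -7.02).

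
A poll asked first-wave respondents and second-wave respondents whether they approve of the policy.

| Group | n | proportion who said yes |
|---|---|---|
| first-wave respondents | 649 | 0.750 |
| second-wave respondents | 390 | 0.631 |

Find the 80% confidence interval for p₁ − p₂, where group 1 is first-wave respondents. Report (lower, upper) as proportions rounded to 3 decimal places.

The two standard errors are √(0.7500×0.2500/649) = 0.01700 and √(0.6310×0.3690/390) = 0.02443.
Because the samples are independent, SE_diff = √(0.01700² + 0.02443²) = 0.02976.
Using z* = 1.282 for 80%, ME = 1.282 × 0.02976 = 0.03815.
p̂₁ − p̂₂ = 0.1190; interval 0.1190 ± 0.03815 gives (0.081, 0.157).

(0.081, 0.157)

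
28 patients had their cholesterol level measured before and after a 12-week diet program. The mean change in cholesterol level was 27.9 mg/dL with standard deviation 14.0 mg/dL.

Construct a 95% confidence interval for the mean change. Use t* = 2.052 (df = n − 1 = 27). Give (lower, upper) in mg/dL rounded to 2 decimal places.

(22.47, 33.33)

This is a matched-pairs design, so SE = s_d/√n = 14.0/√28 = 2.6458.
Margin = 2.052 × 2.6458 = 5.4292; the interval is 27.9 ± 5.4292 = (22.47, 33.33).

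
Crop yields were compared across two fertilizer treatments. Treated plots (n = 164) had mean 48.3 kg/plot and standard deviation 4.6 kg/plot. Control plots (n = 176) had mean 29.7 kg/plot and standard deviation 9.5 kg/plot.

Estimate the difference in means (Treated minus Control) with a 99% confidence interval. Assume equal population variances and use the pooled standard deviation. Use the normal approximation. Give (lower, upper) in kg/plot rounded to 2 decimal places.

(16.49, 20.71)

s_p = √[((n₁−1)s₁² + (n₂−1)s₂²)/(n₁+n₂−2)] = √[(163·4.6² + 175·9.5²)/338] = 7.5453.
SE = 7.5453·√(1/164 + 1/176) = 0.8189.
With z* = 2.576, margin = 2.576 × 0.8189 = 2.1095.
x̄₁ − x̄₂ = 48.3 − 29.7 = 18.6000; interval 18.6000 ± 2.1095 = (16.49, 20.71).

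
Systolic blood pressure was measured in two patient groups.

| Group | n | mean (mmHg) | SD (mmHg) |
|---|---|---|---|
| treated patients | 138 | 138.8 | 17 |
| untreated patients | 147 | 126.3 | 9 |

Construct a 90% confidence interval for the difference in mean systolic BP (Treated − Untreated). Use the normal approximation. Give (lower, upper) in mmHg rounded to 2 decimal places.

Standard errors of each mean: 17/√138 = 1.4471 and 9/√147 = 0.7423.
SE(x̄₁ − x̄₂) = √(1.4471² + 0.7423²) = 1.6264 for independent samples with unequal variances.
With z* = 1.645, the margin is 1.645 × 1.6264 = 2.6754.
x̄₁ − x̄₂ = 138.8 − 126.3 = 12.5000; the interval is 12.5000 ± 2.6754 = (9.82, 15.18).

(9.82, 15.18)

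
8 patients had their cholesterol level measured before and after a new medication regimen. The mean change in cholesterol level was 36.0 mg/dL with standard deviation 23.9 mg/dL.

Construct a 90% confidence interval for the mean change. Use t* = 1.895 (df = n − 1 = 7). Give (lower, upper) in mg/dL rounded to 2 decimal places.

Paired design: SE = s_d/√n = 23.9/√8 = 8.4499.
t* = 1.895; margin of error = 1.895 × 8.4499 = 16.0126.
36.0 ± 16.0126 → (19.99, 52.01).

(19.99, 52.01)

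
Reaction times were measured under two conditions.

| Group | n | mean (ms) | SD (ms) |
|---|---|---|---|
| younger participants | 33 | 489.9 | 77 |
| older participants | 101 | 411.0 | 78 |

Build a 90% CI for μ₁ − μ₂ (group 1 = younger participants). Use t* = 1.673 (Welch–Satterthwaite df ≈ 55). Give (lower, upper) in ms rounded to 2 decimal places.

SE₁ = s₁/√n₁ = 77/√33 = 13.4040; SE₂ = 78/√101 = 7.7613.
Independent samples, unequal variances: SE_diff = √(SE₁² + SE₂²) = √(179.667216 + 60.23777769) = 15.4889.
t* = 1.673, so margin of error = 1.673 × 15.4889 = 25.9129.
Difference in means = 489.9 − 411.0 = 78.9000.
78.9000 ± 25.9129 → (52.99, 104.81).

(52.99, 104.81)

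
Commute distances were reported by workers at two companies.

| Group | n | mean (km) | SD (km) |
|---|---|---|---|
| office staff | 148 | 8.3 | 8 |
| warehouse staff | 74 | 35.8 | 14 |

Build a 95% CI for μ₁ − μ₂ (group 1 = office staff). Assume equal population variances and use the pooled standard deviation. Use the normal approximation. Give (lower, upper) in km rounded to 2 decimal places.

(-30.40, -24.60)

Pooled variance s_p² = [147·8² + 73·14²] / (148+74−2) = 107.8000, so s_p = 10.3827.
SE_diff = s_p·√(1/n₁ + 1/n₂) = 10.3827·√(1/148 + 1/74) = 1.4782.
z* = 1.960; margin = 1.960 × 1.4782 = 2.8973.
Difference = 8.3 − 35.8 = -27.5000.
-27.5000 ± 2.8973 → (-30.40, -24.60).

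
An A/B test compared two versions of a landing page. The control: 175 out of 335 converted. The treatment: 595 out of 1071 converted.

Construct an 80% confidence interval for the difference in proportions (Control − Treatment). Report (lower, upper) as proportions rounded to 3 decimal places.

(-0.073, 0.007)

p̂₁ = 175/335 = 0.5224 and p̂₂ = 595/1071 = 0.5556.
SE₁ = √(p̂₁(1−p̂₁)/n₁) = √(0.5224·0.4776/335) = 0.02729; SE₂ = √(0.5556·0.4444/1071) = 0.01518.
Independent samples: SE of the difference = √(SE₁² + SE₂²) = √(0.0007447441 + 0.0002304324) = 0.03123.
z* for 80% confidence is 1.282, so the margin of error is 1.282 × 0.03123 = 0.04004.
Point estimate p̂₁ − p̂₂ = 0.5224 − 0.5556 = -0.0332.
-0.0332 ± 0.04004 → (-0.073, 0.007).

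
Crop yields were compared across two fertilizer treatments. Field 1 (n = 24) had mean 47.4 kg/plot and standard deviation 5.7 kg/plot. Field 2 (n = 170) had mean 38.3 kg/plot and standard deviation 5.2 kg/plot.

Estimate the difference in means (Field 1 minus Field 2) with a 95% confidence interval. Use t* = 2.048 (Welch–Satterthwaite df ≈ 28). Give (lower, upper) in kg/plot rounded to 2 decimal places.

(6.58, 11.62)

SE₁ = s₁/√n₁ = 5.7/√24 = 1.1635; SE₂ = 5.2/√170 = 0.3988.
Independent samples, unequal variances: SE_diff = √(SE₁² + SE₂²) = √(1.35373225 + 0.15904144) = 1.2299.
t* = 2.048, so margin of error = 2.048 × 1.2299 = 2.5188.
Difference in means = 47.4 − 38.3 = 9.1000.
9.1000 ± 2.5188 → (6.58, 11.62).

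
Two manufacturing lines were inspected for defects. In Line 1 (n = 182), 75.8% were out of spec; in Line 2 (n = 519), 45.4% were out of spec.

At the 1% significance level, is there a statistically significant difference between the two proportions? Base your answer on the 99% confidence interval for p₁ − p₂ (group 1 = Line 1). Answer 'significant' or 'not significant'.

significant

The two standard errors are √(0.7580×0.2420/182) = 0.03175 and √(0.4540×0.5460/519) = 0.02185.
Because the samples are independent, SE_diff = √(0.03175² + 0.02185²) = 0.03854.
Using z* = 2.576 for 99%, ME = 2.576 × 0.03854 = 0.09928.
p̂₁ − p̂₂ = 0.3040; interval 0.3040 ± 0.09928 gives (0.20472, 0.40328).
The interval (0.20472, 0.40328) does not contain 0, so the difference is significant.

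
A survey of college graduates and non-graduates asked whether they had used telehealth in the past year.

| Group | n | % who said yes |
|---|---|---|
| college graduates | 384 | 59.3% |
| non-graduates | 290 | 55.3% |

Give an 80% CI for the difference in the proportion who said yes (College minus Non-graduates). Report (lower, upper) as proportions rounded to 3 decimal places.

(-0.009, 0.089)

Each SE is √(p̂(1−p̂)/n): √(0.5930·0.4070/384) = 0.02507 and √(0.5530·0.4470/290) = 0.02920.
SE(p̂₁ − p̂₂) = √(SE₁² + SE₂²) = √(0.0006285049 + 0.00085264) = 0.03849, since the two samples are independent.
At 80% confidence z* = 1.282; margin = 1.282 × 0.03849 = 0.04934.
The difference is 0.5930 − 0.5530 = 0.0400, so the interval is 0.0400 ± 0.04934 = (-0.009, 0.089).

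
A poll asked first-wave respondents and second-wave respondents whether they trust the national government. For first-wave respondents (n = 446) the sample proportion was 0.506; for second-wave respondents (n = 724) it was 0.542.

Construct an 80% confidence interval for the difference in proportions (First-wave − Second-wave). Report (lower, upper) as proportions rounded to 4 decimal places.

The two standard errors are √(0.5060×0.4940/446) = 0.02367 and √(0.5420×0.4580/724) = 0.01852.
Because the samples are independent, SE_diff = √(0.02367² + 0.01852²) = 0.03005.
Using z* = 1.282 for 80%, ME = 1.282 × 0.03005 = 0.03852.
p̂₁ − p̂₂ = -0.0360; interval -0.0360 ± 0.03852 gives (-0.0745, 0.0025).

(-0.0745, 0.0025)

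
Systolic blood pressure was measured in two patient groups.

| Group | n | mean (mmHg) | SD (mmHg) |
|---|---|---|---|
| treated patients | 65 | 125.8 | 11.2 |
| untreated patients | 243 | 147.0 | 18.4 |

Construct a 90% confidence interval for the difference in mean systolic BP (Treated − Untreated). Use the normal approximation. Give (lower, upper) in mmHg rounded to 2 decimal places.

(-24.20, -18.20)

Standard errors of each mean: 11.2/√65 = 1.3892 and 18.4/√243 = 1.1804.
SE(x̄₁ − x̄₂) = √(1.3892² + 1.1804²) = 1.8230 for independent samples with unequal variances.
With z* = 1.645, the margin is 1.645 × 1.8230 = 2.9988.
x̄₁ − x̄₂ = 125.8 − 147.0 = -21.2000; the interval is -21.2000 ± 2.9988 = (-24.20, -18.20).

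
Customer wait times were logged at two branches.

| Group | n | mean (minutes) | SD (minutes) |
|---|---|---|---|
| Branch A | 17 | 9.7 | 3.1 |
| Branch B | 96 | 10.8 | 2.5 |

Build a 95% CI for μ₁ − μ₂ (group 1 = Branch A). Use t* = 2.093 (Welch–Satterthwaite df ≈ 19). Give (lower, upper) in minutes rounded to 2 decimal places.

(-2.76, 0.56)

Standard errors of each mean: 3.1/√17 = 0.7519 and 2.5/√96 = 0.2552.
SE(x̄₁ − x̄₂) = √(0.7519² + 0.2552²) = 0.7940 for independent samples with unequal variances.
With t* = 2.093, the margin is 2.093 × 0.7940 = 1.6618.
x̄₁ − x̄₂ = 9.7 − 10.8 = -1.1000; the interval is -1.1000 ± 1.6618 = (-2.76, 0.56).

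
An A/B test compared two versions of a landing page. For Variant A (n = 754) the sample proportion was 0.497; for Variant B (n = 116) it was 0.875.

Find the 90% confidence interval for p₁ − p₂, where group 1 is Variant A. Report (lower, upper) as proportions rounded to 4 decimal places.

(-0.4367, -0.3193)

SE₁ = √(p̂₁(1−p̂₁)/n₁) = √(0.4970·0.5030/754) = 0.01821; SE₂ = √(0.8750·0.1250/116) = 0.03071.
Independent samples: SE of the difference = √(SE₁² + SE₂²) = √(0.0003316041 + 0.0009431041) = 0.03570.
z* for 90% confidence is 1.645, so the margin of error is 1.645 × 0.03570 = 0.05873.
Point estimate p̂₁ − p̂₂ = 0.4970 − 0.8750 = -0.3780.
-0.3780 ± 0.05873 → (-0.4367, -0.3193).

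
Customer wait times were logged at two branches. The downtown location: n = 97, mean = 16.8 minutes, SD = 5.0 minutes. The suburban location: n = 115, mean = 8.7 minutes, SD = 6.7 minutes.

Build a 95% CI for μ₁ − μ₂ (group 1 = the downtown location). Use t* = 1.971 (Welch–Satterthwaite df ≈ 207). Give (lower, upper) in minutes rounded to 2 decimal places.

Standard errors of each mean: 5.0/√97 = 0.5077 and 6.7/√115 = 0.6248.
SE(x̄₁ − x̄₂) = √(0.5077² + 0.6248²) = 0.8051 for independent samples with unequal variances.
With t* = 1.971, the margin is 1.971 × 0.8051 = 1.5869.
x̄₁ − x̄₂ = 16.8 − 8.7 = 8.1000; the interval is 8.1000 ± 1.5869 = (6.51, 9.69).

(6.51, 9.69)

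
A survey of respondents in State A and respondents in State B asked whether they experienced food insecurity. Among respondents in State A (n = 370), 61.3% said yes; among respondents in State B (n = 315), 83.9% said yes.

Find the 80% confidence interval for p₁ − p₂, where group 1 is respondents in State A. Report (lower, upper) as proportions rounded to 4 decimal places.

(-0.2679, -0.1841)

The two standard errors are √(0.6130×0.3870/370) = 0.02532 and √(0.8390×0.1610/315) = 0.02071.
Because the samples are independent, SE_diff = √(0.02532² + 0.02071²) = 0.03271.
Using z* = 1.282 for 80%, ME = 1.282 × 0.03271 = 0.04193.
p̂₁ − p̂₂ = -0.2260; interval -0.2260 ± 0.04193 gives (-0.2679, -0.1841).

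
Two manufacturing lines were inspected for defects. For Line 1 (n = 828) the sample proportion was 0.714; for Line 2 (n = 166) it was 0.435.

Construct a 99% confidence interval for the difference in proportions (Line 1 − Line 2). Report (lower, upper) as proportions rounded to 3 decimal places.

(0.172, 0.386)

SE₁ = √(p̂₁(1−p̂₁)/n₁) = √(0.7140·0.2860/828) = 0.01570; SE₂ = √(0.4350·0.5650/166) = 0.03848.
Independent samples: SE of the difference = √(SE₁² + SE₂²) = √(0.00024649 + 0.0014807104) = 0.04156.
z* for 99% confidence is 2.576, so the margin of error is 2.576 × 0.04156 = 0.10706.
Point estimate p̂₁ − p̂₂ = 0.7140 − 0.4350 = 0.2790.
0.2790 ± 0.10706 → (0.172, 0.386).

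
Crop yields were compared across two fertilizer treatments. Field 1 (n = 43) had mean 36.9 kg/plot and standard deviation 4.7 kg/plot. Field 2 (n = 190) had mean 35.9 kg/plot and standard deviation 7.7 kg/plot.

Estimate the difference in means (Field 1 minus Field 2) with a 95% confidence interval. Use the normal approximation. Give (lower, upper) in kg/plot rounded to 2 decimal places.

(-0.78, 2.78)

SE₁ = s₁/√n₁ = 4.7/√43 = 0.7167; SE₂ = 7.7/√190 = 0.5586.
Independent samples, unequal variances: SE_diff = √(SE₁² + SE₂²) = √(0.51365889 + 0.31203396) = 0.9087.
z* = 1.960, so margin of error = 1.960 × 0.9087 = 1.7811.
Difference in means = 36.9 − 35.9 = 1.0000.
1.0000 ± 1.7811 → (-0.78, 2.78).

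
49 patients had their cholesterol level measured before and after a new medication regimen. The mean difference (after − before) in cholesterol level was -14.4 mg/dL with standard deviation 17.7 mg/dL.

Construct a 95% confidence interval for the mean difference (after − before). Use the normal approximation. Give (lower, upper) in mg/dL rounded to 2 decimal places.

Paired design: SE = s_d/√n = 17.7/√49 = 2.5286.
z* = 1.960; margin of error = 1.960 × 2.5286 = 4.9561.
-14.4 ± 4.9561 → (-19.36, -9.44).

(-19.36, -9.44)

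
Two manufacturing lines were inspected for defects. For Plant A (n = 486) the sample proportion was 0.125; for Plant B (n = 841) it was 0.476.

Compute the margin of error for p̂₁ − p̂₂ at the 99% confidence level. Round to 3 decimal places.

0.059

The two standard errors are √(0.1250×0.8750/486) = 0.01500 and √(0.4760×0.5240/841) = 0.01722.
Because the samples are independent, SE_diff = √(0.01500² + 0.01722²) = 0.02284.
Using z* = 2.576 for 99%, ME = 2.576 × 0.02284 = 0.05884.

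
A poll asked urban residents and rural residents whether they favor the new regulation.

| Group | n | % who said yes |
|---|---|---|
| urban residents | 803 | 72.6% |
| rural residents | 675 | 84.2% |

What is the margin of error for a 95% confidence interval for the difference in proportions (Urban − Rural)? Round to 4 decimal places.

0.0413

SE₁ = √(p̂₁(1−p̂₁)/n₁) = √(0.7260·0.2740/803) = 0.01574; SE₂ = √(0.8420·0.1580/675) = 0.01404.
Independent samples: SE of the difference = √(SE₁² + SE₂²) = √(0.0002477476 + 0.0001971216) = 0.02109.
z* for 95% confidence is 1.960, so the margin of error is 1.960 × 0.02109 = 0.04134.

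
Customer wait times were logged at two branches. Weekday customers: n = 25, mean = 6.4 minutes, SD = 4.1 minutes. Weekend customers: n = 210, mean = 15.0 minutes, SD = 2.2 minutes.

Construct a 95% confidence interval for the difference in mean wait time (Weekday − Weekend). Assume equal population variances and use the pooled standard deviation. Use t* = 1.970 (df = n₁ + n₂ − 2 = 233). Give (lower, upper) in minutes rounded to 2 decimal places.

s_p = √[((n₁−1)s₁² + (n₂−1)s₂²)/(n₁+n₂−2)] = √[(24·4.1² + 209·2.2²)/233] = 2.4643.
SE = 2.4643·√(1/25 + 1/210) = 0.5214.
With t* = 1.970, margin = 1.970 × 0.5214 = 1.0272.
x̄₁ − x̄₂ = 6.4 − 15.0 = -8.6000; interval -8.6000 ± 1.0272 = (-9.63, -7.57).

(-9.63, -7.57)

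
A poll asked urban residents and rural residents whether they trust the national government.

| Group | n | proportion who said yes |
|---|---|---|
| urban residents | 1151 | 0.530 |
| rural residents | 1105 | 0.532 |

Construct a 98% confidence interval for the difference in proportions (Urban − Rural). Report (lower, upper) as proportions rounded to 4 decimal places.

(-0.0509, 0.0469)

The two standard errors are √(0.5300×0.4700/1151) = 0.01471 and √(0.5320×0.4680/1105) = 0.01501.
Because the samples are independent, SE_diff = √(0.01471² + 0.01501²) = 0.02102.
Using z* = 2.326 for 98%, ME = 2.326 × 0.02102 = 0.04889.
p̂₁ − p̂₂ = -0.0020; interval -0.0020 ± 0.04889 gives (-0.0509, 0.0469).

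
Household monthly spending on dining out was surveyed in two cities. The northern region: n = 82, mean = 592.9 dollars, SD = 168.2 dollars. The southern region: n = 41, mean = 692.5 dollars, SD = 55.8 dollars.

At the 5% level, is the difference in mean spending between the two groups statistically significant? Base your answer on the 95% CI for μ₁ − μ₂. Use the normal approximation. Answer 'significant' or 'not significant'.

Standard errors of each mean: 168.2/√82 = 18.5746 and 55.8/√41 = 8.7145.
SE(x̄₁ − x̄₂) = √(18.5746² + 8.7145²) = 20.5173 for independent samples with unequal variances.
With z* = 1.960, the margin is 1.960 × 20.5173 = 40.2139.
x̄₁ − x̄₂ = 592.9 − 692.5 = -99.6000; the interval is -99.6000 ± 40.2139 = (-139.8139, -59.3861).
The interval (-139.8139, -59.3861) does not contain 0, so the difference is significant.

significant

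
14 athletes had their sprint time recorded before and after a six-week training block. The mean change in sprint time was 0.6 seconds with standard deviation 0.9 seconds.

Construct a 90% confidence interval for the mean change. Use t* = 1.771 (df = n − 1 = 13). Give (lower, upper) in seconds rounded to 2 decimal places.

Paired design: SE = s_d/√n = 0.9/√14 = 0.2405.
t* = 1.771; margin of error = 1.771 × 0.2405 = 0.4259.
0.6 ± 0.4259 → (0.17, 1.03).

(0.17, 1.03)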